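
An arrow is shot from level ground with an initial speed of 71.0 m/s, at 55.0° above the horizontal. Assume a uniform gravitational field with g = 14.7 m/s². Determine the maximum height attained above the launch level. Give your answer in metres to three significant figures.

115 m

Components: vₓ = 71.00 cos 55.0° = 40.72 m/s, v_y0 = 71.00 sin 55.0° = 58.16 m/s.
Peak height H = v_y0² / (2g) = 3382.6 / 29.40 = 115.1 m.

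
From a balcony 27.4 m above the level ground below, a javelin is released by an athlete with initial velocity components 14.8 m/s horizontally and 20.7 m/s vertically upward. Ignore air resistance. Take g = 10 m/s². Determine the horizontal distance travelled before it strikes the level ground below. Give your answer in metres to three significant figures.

76.9 m

With up positive and y = 0 at the ground: y(t) = 27.4 + (20.70) t − 5.000 t². Setting y = 0 and taking the positive root: t = [20.70 + √(20.70² + 2·10.0·27.4)] / 10.0 = (20.70 + 31.25) / 10.0 = 5.195 s.
Horizontal distance: R = vₓ t = 14.80 × 5.195 = 76.88 m.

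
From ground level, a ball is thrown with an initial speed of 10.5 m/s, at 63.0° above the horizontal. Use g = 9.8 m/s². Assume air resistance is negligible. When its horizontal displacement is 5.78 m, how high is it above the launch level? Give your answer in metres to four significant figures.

vₓ = 10.50 cos 63.0° = 4.767 m/s; v_y0 = 10.50 sin 63.0° = 9.356 m/s.
x = vₓ t ⇒ t = 5.78/4.767 = 1.213 s.
Height: y = v_y0 t − ½ g t² = 9.356 × 1.213 − 4.900 × 1.213² = 11.34 − 7.204 = 4.140 m.

4.140 m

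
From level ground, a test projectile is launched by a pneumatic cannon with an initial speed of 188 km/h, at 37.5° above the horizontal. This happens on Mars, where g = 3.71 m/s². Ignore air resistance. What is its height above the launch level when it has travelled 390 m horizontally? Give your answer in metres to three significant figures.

135 m

Convert: 188 km/h = 188/3.6 = 52.22 m/s.
Horizontal component vₓ = 52.22 cos 37.5° = 41.43 m/s; vertical v_y0 = 52.22 sin 37.5° = 31.79 m/s.
Time to reach x = 390 m: t = x/vₓ = 390/41.43 = 9.413 s.
Height: y = v_y0 t − ½ g t² = 31.79 × 9.413 − 1.855 × 9.413² = 299.3 − 164.4 = 134.9 m.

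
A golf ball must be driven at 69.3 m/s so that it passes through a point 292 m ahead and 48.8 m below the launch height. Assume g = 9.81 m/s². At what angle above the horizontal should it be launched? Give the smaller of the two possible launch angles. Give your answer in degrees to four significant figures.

7.783°

Trajectory: y = x tanθ − g x² (1 + tan²θ)/(2v₀²). With x = 292, y = −48.8, v₀ = 69.3, g = 9.81:
87.08 tan²θ − 292 tanθ + (38.28) = 0.
tanθ = [292 ± √(292² − 4 × 87.08 × (38.28))] / (2 × 87.08) = (292 ± 268.2) / 174.2, giving tanθ = 0.1367 or 3.216.
θ = 7.783° or 72.73°; the smaller is 7.783°.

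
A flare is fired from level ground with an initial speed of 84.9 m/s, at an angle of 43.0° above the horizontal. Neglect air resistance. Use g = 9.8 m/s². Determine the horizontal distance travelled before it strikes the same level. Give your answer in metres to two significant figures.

Components: vₓ = 84.90 cos 43.0° = 62.09 m/s, v_y0 = 84.90 sin 43.0° = 57.90 m/s.
Flight time T = 2 v_y0 / g = 11.82 s.
Range: R = vₓ T = 62.09 × 11.82 = 733.7 m.

730 m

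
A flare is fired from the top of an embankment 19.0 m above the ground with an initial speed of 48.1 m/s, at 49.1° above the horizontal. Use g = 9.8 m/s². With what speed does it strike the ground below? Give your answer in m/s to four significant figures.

51.83 m/s

Resolve: vₓ = 48.10 cos 49.1° = 31.49 m/s and v_y0 = 48.10 sin 49.1° = 36.36 m/s.
With up positive and y = 0 at the ground: y(t) = 19.0 + (36.36) t − 4.900 t². Setting y = 0 and taking the positive root: t = [36.36 + √(36.36² + 2·9.80·19.0)] / 9.80 = (36.36 + 41.16) / 9.80 = 7.910 s.
Vertical velocity at impact: v_y = v_y0 − g t = 36.36 − 9.80 × 7.910 = −41.16 m/s.
Speed: |v| = √(vₓ² + v_y²) = √(31.49² + 41.16²) = 51.83 m/s.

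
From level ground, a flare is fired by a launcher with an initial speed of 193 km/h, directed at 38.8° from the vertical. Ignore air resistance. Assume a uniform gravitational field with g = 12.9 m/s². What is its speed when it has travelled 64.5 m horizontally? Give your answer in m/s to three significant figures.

37.7 m/s

Convert: 193 km/h = 193/3.6 = 53.61 m/s.
Resolve: vₓ = 53.61 sin 38.8° = 33.59 m/s and v_y0 = 53.61 cos 38.8° = 41.78 m/s.
x = vₓ t ⇒ t = 64.5/33.59 = 1.920 s.
Vertical velocity there: v_y = v_y0 − g t = 41.78 − 12.9 × 1.920 = 17.01 m/s.
Speed: √(vₓ² + v_y²) = √(33.59² + 17.01²) = 37.66 m/s.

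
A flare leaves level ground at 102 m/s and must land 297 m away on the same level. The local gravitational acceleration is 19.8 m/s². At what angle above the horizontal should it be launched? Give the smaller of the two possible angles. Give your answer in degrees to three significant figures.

17.2°

From R = (v₀²/g) sin 2θ: sin 2θ = 19.8 × 297 / 10404 = 0.5652.
2θ = 34.42° or 180° − 34.42° = 145.6°, so θ = 17.21° or 72.79°.
The smaller angle is 17.21°.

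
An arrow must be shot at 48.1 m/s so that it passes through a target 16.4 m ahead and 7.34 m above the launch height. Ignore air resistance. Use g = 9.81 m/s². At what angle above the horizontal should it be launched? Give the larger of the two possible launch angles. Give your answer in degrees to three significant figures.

Trajectory: y = x tanθ − g x² (1 + tan²θ)/(2v₀²). With x = 16.4, y = 7.34, v₀ = 48.1, g = 9.81:
0.5702 tan²θ − 16.4 tanθ + (7.910) = 0.
tanθ = [16.4 ± √(16.4² − 4 × 0.5702 × (7.910))] / (2 × 0.5702) = (16.4 ± 15.84) / 1.140, giving tanθ = 0.4907 or 28.27.
θ = 26.14° or 87.97°; the larger is 87.97°.

88.0°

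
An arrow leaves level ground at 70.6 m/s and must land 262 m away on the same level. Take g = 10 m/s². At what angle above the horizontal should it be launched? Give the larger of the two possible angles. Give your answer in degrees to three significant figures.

74.1°

R = v₀² sin 2θ / g gives sin 2θ = gR/v₀² = 10.0·262/70.6² = 0.5256.
2θ = 31.71° or 180° − 31.71° = 148.3°, so θ = 15.86° or 74.14°.
The larger angle is 74.14°.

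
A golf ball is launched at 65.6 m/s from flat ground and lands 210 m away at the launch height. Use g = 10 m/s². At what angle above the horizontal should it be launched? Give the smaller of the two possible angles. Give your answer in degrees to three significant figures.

14.6°

From R = (v₀²/g) sin 2θ: sin 2θ = 10.0 × 210 / 4303.4 = 0.4880.
2θ = 29.21° or 180° − 29.21° = 150.8°, so θ = 14.60° or 75.40°.
The smaller angle is 14.60°.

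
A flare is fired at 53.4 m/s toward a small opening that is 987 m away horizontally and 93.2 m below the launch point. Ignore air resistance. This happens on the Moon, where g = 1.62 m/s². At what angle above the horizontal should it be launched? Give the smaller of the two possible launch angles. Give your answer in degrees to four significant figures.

Trajectory: y = x tanθ − g x² (1 + tan²θ)/(2v₀²). With x = 987, y = −93.2, v₀ = 53.4, g = 1.62:
276.7 tan²θ − 987 tanθ + (183.5) = 0.
tanθ = [987 ± √(987² − 4 × 276.7 × (183.5))] / (2 × 276.7) = (987 ± 878.1) / 553.4, giving tanθ = 0.1968 or 3.370.
θ = 11.13° or 73.47°; the smaller is 11.13°.

11.13°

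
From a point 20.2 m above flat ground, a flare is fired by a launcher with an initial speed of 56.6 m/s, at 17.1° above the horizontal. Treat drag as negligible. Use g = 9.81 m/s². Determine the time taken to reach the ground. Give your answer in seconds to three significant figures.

4.34 s

Horizontal component vₓ = 56.60 cos 17.1° = 54.10 m/s; vertical v_y0 = 56.60 sin 17.1° = 16.64 m/s.
With up positive and y = 0 at the ground: y(t) = 20.2 + (16.64) t − 4.905 t². Setting y = 0 and taking the positive root: t = [16.64 + √(16.64² + 2·9.81·20.2)] / 9.81 = (16.64 + 25.95) / 9.81 = 4.342 s.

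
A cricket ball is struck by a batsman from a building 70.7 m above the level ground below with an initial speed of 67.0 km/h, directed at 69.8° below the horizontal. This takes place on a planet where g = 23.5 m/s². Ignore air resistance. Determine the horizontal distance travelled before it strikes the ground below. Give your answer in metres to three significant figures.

Convert: 67.0 km/h = 67.0/3.6 = 18.61 m/s.
Horizontal component vₓ = 18.61 cos 69.8° = 6.426 m/s; vertical v_y0 = −17.47 m/s (downward).
With up positive and y = 0 at the ground: y(t) = 70.7 + (−17.47) t − 11.75 t². Setting y = 0 and taking the positive root: t = [−17.47 + √(17.47² + 2·23.5·70.7)] / 23.5 = (−17.47 + 60.23) / 23.5 = 1.820 s.
Horizontal distance: R = vₓ t = 6.426 × 1.820 = 11.69 m.

11.7 m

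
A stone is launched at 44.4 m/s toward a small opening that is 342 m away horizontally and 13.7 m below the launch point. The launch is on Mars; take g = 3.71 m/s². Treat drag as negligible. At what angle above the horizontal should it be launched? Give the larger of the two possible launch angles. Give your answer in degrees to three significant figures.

70.3°

Trajectory: y = x tanθ − g x² (1 + tan²θ)/(2v₀²). With x = 342, y = −13.7, v₀ = 44.4, g = 3.71:
110.1 tan²θ − 342 tanθ + (96.36) = 0.
tanθ = [342 ± √(342² − 4 × 110.1 × (96.36))] / (2 × 110.1) = (342 ± 273.0) / 220.1, giving tanθ = 0.3134 or 2.794.
θ = 17.40° or 70.31°; the larger is 70.31°.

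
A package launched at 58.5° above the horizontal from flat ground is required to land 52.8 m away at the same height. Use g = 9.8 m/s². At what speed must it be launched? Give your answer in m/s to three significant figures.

On level ground R = v₀² sin 2θ / g ⇒ v₀ = √(gR / sin 2θ).
v₀ = √(9.80 × 52.8 / sin 117.0°) = √(517.4 / 0.8910) = √580.74 = 24.10 m/s.

24.1 m/s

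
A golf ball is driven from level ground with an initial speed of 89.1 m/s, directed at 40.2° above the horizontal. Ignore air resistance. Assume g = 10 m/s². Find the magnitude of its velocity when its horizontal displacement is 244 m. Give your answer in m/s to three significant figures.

71.4 m/s

vₓ = 89.10 cos 40.2° = 68.05 m/s; v_y0 = 89.10 sin 40.2° = 57.51 m/s.
Time to reach x = 244 m: t = x/vₓ = 244/68.05 = 3.585 s.
Vertical velocity there: v_y = v_y0 − g t = 57.51 − 10.0 × 3.585 = 21.66 m/s.
Speed: √(vₓ² + v_y²) = √(68.05² + 21.66²) = 71.42 m/s.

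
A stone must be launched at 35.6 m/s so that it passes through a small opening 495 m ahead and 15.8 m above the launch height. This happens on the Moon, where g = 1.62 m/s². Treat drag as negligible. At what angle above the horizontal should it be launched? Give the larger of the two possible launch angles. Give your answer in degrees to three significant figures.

Trajectory: y = x tanθ − g x² (1 + tan²θ)/(2v₀²). With x = 495, y = 15.8, v₀ = 35.6, g = 1.62:
156.6 tan²θ − 495 tanθ + (172.4) = 0.
tanθ = [495 ± √(495² − 4 × 156.6 × (172.4))] / (2 × 156.6) = (495 ± 370.2) / 313.2, giving tanθ = 0.3985 or 2.762.
θ = 21.73° or 70.10°; the larger is 70.10°.

70.1°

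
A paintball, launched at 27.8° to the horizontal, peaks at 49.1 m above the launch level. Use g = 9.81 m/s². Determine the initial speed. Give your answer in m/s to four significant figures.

At the peak v_y = 0, so v_y0 = √(2gH) = √(2 × 9.81 × 49.1) = 31.04 m/s.
v_y0 = v₀ sin θ ⇒ v₀ = 31.04 / sin 27.8° = 66.55 m/s.

66.55 m/s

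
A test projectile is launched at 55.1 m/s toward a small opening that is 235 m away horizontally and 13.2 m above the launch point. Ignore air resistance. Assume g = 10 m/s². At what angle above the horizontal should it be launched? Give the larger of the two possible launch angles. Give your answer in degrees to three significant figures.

Trajectory: y = x tanθ − g x² (1 + tan²θ)/(2v₀²). With x = 235, y = 13.2, v₀ = 55.1, g = 10.0:
90.95 tan²θ − 235 tanθ + (104.1) = 0.
tanθ = [235 ± √(235² − 4 × 90.95 × (104.1))] / (2 × 90.95) = (235 ± 131.7) / 181.9, giving tanθ = 0.5681 or 2.016.
θ = 29.60° or 63.61°; the larger is 63.61°.

63.6°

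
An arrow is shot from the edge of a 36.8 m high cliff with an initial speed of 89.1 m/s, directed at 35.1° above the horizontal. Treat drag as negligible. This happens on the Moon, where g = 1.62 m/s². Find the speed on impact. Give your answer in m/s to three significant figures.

Horizontal component vₓ = 89.10 cos 35.1° = 72.90 m/s; vertical v_y0 = 89.10 sin 35.1° = 51.23 m/s.
The projectile lands when y = 36.8 + (51.23) t − ½·1.62·t² = 0. Positive root: t = (51.23 + √(51.23² + 2·1.62·36.8)) / 1.62 = (51.23 + 52.38) / 1.62 = 63.96 s.
Vertical velocity at impact: v_y = v_y0 − g t = 51.23 − 1.62 × 63.96 = −52.38 m/s.
Speed: |v| = √(vₓ² + v_y²) = √(72.90² + 52.38²) = 89.77 m/s.

89.8 m/s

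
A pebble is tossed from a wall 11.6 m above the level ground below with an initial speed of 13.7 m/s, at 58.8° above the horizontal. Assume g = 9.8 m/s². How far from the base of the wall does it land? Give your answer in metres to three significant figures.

Resolve: vₓ = 13.70 cos 58.8° = 7.097 m/s and v_y0 = 13.70 sin 58.8° = 11.72 m/s.
With up positive and y = 0 at the ground: y(t) = 11.6 + (11.72) t − 4.900 t². Setting y = 0 and taking the positive root: t = [11.72 + √(11.72² + 2·9.80·11.6)] / 9.80 = (11.72 + 19.10) / 9.80 = 3.144 s.
Horizontal distance: R = vₓ t = 7.097 × 3.144 = 22.32 m.

22.3 m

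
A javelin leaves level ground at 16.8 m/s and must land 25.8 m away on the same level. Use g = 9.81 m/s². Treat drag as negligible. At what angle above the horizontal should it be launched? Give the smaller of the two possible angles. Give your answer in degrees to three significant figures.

31.9°

Level-ground range R = v₀² sin(2θ)/g ⇒ sin(2θ) = gR/v₀² = 9.81 × 25.8 / 16.8² = 0.8967.
2θ = 63.73° or 180° − 63.73° = 116.3°, so θ = 31.87° or 58.13°.
The smaller angle is 31.87°.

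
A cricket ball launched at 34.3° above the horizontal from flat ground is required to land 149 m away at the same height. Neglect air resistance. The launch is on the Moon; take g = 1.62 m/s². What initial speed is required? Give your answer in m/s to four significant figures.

Level-ground range: R = v₀² sin(2θ)/g, so v₀ = √(gR / sin 2θ).
v₀ = √(1.62 × 149 / sin 68.60°) = √(241.4 / 0.9311) = √259.25 = 16.10 m/s.

16.10 m/s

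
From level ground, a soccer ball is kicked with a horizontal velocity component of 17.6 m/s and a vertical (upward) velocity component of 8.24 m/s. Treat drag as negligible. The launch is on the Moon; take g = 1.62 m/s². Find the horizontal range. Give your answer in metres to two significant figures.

180 m

Time aloft: T = 2 v_y0 / g = 2 × 8.240 / 1.62 = 10.17 s.
Horizontal distance R = vₓ T = 17.60 × 10.17 = 179.0 m.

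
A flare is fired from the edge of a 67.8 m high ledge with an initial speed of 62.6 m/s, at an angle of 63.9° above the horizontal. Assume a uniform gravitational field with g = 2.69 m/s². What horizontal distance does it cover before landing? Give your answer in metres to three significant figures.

Resolve: vₓ = 62.60 cos 63.9° = 27.54 m/s and v_y0 = 62.60 sin 63.9° = 56.22 m/s.
Vertical motion (up positive, ground at y = 0): 1.345 t² − (56.22) t − 67.8 = 0, so t = (56.22 + √(56.22² + 2·2.69·67.8)) / 2.69 = (56.22 + 59.37) / 2.69 = 42.97 s.
Horizontal distance: R = vₓ t = 27.54 × 42.97 = 1183 m.

1180 m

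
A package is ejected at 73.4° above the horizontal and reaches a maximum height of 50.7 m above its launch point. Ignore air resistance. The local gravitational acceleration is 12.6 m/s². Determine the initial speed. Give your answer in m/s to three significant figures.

37.3 m/s

At the peak v_y = 0, so v_y0 = √(2gH) = √(2 × 12.6 × 50.7) = 35.74 m/s.
v_y0 = v₀ sin θ ⇒ v₀ = 35.74 / sin 73.4° = 37.30 m/s.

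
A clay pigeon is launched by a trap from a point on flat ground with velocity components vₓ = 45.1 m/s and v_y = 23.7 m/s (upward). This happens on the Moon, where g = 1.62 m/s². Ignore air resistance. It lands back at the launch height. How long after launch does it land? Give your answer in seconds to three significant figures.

It returns to y = 0 when t = 2 v_y0 / g = 2(23.70)/1.62 = 29.26 s.

29.3 s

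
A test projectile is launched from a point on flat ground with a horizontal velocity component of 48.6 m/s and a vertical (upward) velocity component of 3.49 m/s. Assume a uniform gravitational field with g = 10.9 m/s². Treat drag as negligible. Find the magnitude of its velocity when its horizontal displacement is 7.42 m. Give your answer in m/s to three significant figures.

48.6 m/s

Time to reach x = 7.42 m: t = x/vₓ = 7.42/48.60 = 0.1527 s.
Vertical velocity there: v_y = v_y0 − g t = 3.490 − 10.9 × 0.1527 = 1.826 m/s.
Speed: √(vₓ² + v_y²) = √(48.60² + 1.826²) = 48.63 m/s.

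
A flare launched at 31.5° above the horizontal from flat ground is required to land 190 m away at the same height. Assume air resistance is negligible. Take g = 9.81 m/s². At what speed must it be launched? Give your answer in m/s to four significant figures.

45.74 m/s

On level ground R = v₀² sin 2θ / g ⇒ v₀ = √(gR / sin 2θ).
v₀ = √(9.81 × 190 / sin 63.00°) = √(1864 / 0.8910) = √2091.9 = 45.74 m/s.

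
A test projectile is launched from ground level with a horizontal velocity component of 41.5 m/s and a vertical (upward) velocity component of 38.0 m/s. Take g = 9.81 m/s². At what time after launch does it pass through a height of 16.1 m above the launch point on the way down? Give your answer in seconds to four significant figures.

Require v_y0 t − ½ g t² = 16.1, i.e. 4.905 t² − 38.00 t + 16.1 = 0.
t = [38.00 ± √(38.00² − 2·9.81·16.1)] / 9.81 = (38.00 ± 33.59) / 9.81, so t = 0.4498 s or t = 7.297 s.
The descending-branch root is 7.297 s.

7.297 s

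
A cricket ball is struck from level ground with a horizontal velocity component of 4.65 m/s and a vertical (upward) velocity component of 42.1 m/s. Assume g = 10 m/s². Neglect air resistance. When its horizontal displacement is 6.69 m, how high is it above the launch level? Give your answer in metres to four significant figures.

Time to reach x = 6.69 m: t = x/vₓ = 6.69/4.650 = 1.439 s.
Height: y = v_y0 t − ½ g t² = 42.10 × 1.439 − 5.000 × 1.439² = 60.57 − 10.35 = 50.22 m.

50.22 m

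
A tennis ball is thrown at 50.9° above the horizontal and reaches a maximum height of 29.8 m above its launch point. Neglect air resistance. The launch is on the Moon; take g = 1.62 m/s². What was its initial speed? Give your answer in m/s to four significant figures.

At the peak v_y = 0, so v_y0 = √(2gH) = √(2 × 1.62 × 29.8) = 9.826 m/s.
v_y0 = v₀ sin θ ⇒ v₀ = 9.826 / sin 50.9° = 12.66 m/s.

12.66 m/s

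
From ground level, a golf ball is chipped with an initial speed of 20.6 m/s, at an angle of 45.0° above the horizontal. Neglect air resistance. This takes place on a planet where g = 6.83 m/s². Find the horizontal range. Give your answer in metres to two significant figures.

62 m

Resolve: vₓ = 20.60 cos 45.0° = 14.57 m/s and v_y0 = 20.60 sin 45.0° = 14.57 m/s.
Flight time T = 2 v_y0 / g = 4.265 s.
Horizontal distance R = vₓ T = 14.57 × 4.265 = 62.13 m.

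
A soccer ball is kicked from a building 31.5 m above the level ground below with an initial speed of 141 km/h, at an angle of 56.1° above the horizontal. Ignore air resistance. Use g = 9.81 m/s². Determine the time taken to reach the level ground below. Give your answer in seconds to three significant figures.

Convert: 141 km/h = 141/3.6 = 39.17 m/s.
Horizontal component vₓ = 39.17 cos 56.1° = 21.85 m/s; vertical v_y0 = 39.17 sin 56.1° = 32.51 m/s.
With up positive and y = 0 at the ground: y(t) = 31.5 + (32.51) t − 4.905 t². Setting y = 0 and taking the positive root: t = [32.51 + √(32.51² + 2·9.81·31.5)] / 9.81 = (32.51 + 40.92) / 9.81 = 7.486 s.

7.49 s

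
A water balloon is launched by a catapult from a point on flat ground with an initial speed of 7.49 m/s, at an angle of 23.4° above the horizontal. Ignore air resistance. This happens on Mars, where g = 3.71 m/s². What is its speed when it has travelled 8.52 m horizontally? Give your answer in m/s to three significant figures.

Components: vₓ = 7.490 cos 23.4° = 6.874 m/s, v_y0 = 7.490 sin 23.4° = 2.975 m/s.
x = vₓ t ⇒ t = 8.52/6.874 = 1.239 s.
Vertical velocity there: v_y = v_y0 − g t = 2.975 − 3.71 × 1.239 = −1.624 m/s.
Speed: √(vₓ² + v_y²) = √(6.874² + 1.624²) = 7.063 m/s.

7.06 m/s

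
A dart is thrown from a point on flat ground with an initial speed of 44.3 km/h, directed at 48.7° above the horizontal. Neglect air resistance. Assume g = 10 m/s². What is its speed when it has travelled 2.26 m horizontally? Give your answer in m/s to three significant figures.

Convert: 44.3 km/h = 44.3/3.6 = 12.31 m/s.
Resolve: vₓ = 12.31 cos 48.7° = 8.122 m/s and v_y0 = 12.31 sin 48.7° = 9.245 m/s.
x = vₓ t ⇒ t = 2.26/8.122 = 0.2783 s.
Vertical velocity there: v_y = v_y0 − g t = 9.245 − 10.0 × 0.2783 = 6.462 m/s.
Speed: √(vₓ² + v_y²) = √(8.122² + 6.462²) = 10.38 m/s.

10.4 m/s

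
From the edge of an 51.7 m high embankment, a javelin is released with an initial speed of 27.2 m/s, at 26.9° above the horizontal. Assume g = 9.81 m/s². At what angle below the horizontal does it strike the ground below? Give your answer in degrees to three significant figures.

Resolve: vₓ = 27.20 cos 26.9° = 24.26 m/s and v_y0 = 27.20 sin 26.9° = 12.31 m/s.
With up positive and y = 0 at the ground: y(t) = 51.7 + (12.31) t − 4.905 t². Setting y = 0 and taking the positive root: t = [12.31 + √(12.31² + 2·9.81·51.7)] / 9.81 = (12.31 + 34.14) / 9.81 = 4.735 s.
At impact: v_y = v_y0 − g t = −34.14 m/s; vₓ = 24.26 m/s.
Angle below horizontal: arctan(|v_y|/vₓ) = arctan(34.14/24.26) = 54.61°.

54.6°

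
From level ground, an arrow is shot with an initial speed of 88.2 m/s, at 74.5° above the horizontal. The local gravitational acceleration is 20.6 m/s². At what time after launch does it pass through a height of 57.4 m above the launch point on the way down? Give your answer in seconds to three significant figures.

Resolve: vₓ = 88.20 cos 74.5° = 23.57 m/s and v_y0 = 88.20 sin 74.5° = 84.99 m/s.
Require v_y0 t − ½ g t² = 57.4, i.e. 10.30 t² − 84.99 t + 57.4 = 0.
Quadratic formula: t = (84.99 ± √4858.8) / 20.6 = (84.99 ± 69.71) / 20.6 → t = 0.7421 s or 7.510 s.
The descending-branch root is 7.510 s.

7.51 s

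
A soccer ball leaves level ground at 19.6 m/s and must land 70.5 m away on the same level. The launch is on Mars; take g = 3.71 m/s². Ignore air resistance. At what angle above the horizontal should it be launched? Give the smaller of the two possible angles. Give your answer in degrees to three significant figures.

From R = (v₀²/g) sin 2θ: sin 2θ = 3.71 × 70.5 / 384.16 = 0.6808.
2θ = 42.91° or 180° − 42.91° = 137.1°, so θ = 21.46° or 68.54°.
The smaller angle is 21.46°.

21.5°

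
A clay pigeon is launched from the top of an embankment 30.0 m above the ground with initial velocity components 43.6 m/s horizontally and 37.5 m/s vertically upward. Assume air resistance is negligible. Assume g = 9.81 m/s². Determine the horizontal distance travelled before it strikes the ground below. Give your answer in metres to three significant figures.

Vertical motion (up positive, ground at y = 0): 4.905 t² − (37.50) t − 30.0 = 0, so t = (37.50 + √(37.50² + 2·9.81·30.0)) / 9.81 = (37.50 + 44.66) / 9.81 = 8.376 s.
Horizontal distance: R = vₓ t = 43.60 × 8.376 = 365.2 m.

365 m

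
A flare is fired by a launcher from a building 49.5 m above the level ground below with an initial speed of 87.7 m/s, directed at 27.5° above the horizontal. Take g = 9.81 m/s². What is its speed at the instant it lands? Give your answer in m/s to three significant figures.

93.1 m/s

Resolve: vₓ = 87.70 cos 27.5° = 77.79 m/s and v_y0 = 87.70 sin 27.5° = 40.50 m/s.
Vertical motion (up positive, ground at y = 0): 4.905 t² − (40.50) t − 49.5 = 0, so t = (40.50 + √(40.50² + 2·9.81·49.5)) / 9.81 = (40.50 + 51.10) / 9.81 = 9.337 s.
Vertical velocity at impact: v_y = v_y0 − g t = 40.50 − 9.81 × 9.337 = −51.10 m/s.
Speed: |v| = √(vₓ² + v_y²) = √(77.79² + 51.10²) = 93.07 m/s.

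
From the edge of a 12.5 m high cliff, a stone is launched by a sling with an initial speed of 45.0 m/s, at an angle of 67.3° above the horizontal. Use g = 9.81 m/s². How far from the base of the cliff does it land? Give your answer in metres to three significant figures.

vₓ = 45.00 cos 67.3° = 17.37 m/s; v_y0 = 45.00 sin 67.3° = 41.51 m/s.
With up positive and y = 0 at the ground: y(t) = 12.5 + (41.51) t − 4.905 t². Setting y = 0 and taking the positive root: t = [41.51 + √(41.51² + 2·9.81·12.5)] / 9.81 = (41.51 + 44.37) / 9.81 = 8.755 s.
Horizontal distance: R = vₓ t = 17.37 × 8.755 = 152.0 m.

152 m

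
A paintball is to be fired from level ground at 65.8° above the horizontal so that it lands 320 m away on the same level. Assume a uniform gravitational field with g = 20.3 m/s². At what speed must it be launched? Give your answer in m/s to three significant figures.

93.2 m/s

From R = (v₀² / g) sin 2θ: v₀ = √(gR / sin 2θ).
v₀ = √(20.3 × 320 / sin 131.6°) = √(6496 / 0.7478) = √8686.8 = 93.20 m/s.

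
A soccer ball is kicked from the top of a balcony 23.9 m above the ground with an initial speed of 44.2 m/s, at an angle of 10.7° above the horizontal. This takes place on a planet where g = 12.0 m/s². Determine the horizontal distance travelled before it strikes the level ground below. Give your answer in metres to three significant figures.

Components: vₓ = 44.20 cos 10.7° = 43.43 m/s, v_y0 = 44.20 sin 10.7° = 8.206 m/s.
Vertical motion (up positive, ground at y = 0): 6.000 t² − (8.206) t − 23.9 = 0, so t = (8.206 + √(8.206² + 2·12.0·23.9)) / 12.0 = (8.206 + 25.32) / 12.0 = 2.794 s.
Horizontal distance: R = vₓ t = 43.43 × 2.794 = 121.3 m.

121 m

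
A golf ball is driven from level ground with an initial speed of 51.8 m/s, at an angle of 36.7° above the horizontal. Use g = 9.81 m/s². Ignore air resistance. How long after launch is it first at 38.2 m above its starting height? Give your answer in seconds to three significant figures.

1.68 s

Horizontal component vₓ = 51.80 cos 36.7° = 41.53 m/s; vertical v_y0 = 51.80 sin 36.7° = 30.96 m/s.
Require v_y0 t − ½ g t² = 38.2, i.e. 4.905 t² − 30.96 t + 38.2 = 0.
Quadratic formula: t = (30.96 ± √208.85) / 9.81 = (30.96 ± 14.45) / 9.81 → t = 1.682 s or 4.629 s.
The first (ascending) time is 1.682 s.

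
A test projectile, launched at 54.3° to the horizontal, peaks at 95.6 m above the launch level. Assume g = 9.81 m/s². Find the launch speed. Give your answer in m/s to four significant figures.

At the peak v_y = 0, so v_y0 = √(2gH) = √(2 × 9.81 × 95.6) = 43.31 m/s.
v_y0 = v₀ sin θ ⇒ v₀ = 43.31 / sin 54.3° = 53.33 m/s.

53.33 m/s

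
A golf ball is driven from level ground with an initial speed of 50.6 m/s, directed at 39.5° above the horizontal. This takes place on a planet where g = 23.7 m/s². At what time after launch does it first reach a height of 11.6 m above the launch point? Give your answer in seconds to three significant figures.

0.428 s

Resolve: vₓ = 50.60 cos 39.5° = 39.04 m/s and v_y0 = 50.60 sin 39.5° = 32.19 m/s.
Height y(t) = 32.19 t − 11.85 t² = 11.6 gives 11.85 t² − 32.19 t + 11.6 = 0.
t = [32.19 ± √(32.19² − 2·23.7·11.6)] / 23.7 = (32.19 ± 22.05) / 23.7, so t = 0.4278 s or t = 2.288 s.
The first (ascending) time is 0.4278 s.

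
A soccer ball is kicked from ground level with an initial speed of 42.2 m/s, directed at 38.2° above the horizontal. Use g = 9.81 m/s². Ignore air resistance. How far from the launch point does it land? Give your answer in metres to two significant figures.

180 m

Horizontal component vₓ = 42.20 cos 38.2° = 33.16 m/s; vertical v_y0 = 42.20 sin 38.2° = 26.10 m/s.
Flight time T = 2 v_y0 / g = 5.320 s.
Horizontal distance R = vₓ T = 33.16 × 5.320 = 176.4 m.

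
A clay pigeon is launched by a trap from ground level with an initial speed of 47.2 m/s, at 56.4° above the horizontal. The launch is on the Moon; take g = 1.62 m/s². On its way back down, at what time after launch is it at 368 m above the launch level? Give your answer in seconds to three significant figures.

vₓ = 47.20 cos 56.4° = 26.12 m/s; v_y0 = 47.20 sin 56.4° = 39.31 m/s.
Set y = v_y0 t − ½ g t² = 368: 0.8100 t² − 39.31 t + 368 = 0.
t = [39.31 ± √(39.31² − 2·1.62·368)] / 1.62 = (39.31 ± 18.80) / 1.62, so t = 12.67 s or t = 35.87 s.
The descending-branch root is 35.87 s.

35.9 s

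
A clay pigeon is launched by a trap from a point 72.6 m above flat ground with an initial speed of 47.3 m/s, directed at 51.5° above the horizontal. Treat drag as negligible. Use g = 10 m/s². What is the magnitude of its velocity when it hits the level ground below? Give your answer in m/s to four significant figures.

Resolve: vₓ = 47.30 cos 51.5° = 29.44 m/s and v_y0 = 47.30 sin 51.5° = 37.02 m/s.
Vertical motion (up positive, ground at y = 0): 5.000 t² − (37.02) t − 72.6 = 0, so t = (37.02 + √(37.02² + 2·10.0·72.6)) / 10.0 = (37.02 + 53.13) / 10.0 = 9.014 s.
Vertical velocity at impact: v_y = v_y0 − g t = 37.02 − 10.0 × 9.014 = −53.13 m/s.
Speed: |v| = √(vₓ² + v_y²) = √(29.44² + 53.13²) = 60.74 m/s.

60.74 m/s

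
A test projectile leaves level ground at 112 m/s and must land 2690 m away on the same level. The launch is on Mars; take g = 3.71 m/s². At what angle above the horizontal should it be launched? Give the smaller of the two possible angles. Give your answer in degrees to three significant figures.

R = v₀² sin 2θ / g gives sin 2θ = gR/v₀² = 3.71·2690/112² = 0.7956.
2θ = 52.71° or 180° − 52.71° = 127.3°, so θ = 26.36° or 63.64°.
The smaller angle is 26.36°.

26.4°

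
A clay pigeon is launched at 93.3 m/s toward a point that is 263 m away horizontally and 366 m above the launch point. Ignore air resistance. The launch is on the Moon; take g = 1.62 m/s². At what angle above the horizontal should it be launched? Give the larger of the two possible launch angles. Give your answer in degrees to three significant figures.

88.5°

Trajectory: y = x tanθ − g x² (1 + tan²θ)/(2v₀²). With x = 263, y = 366, v₀ = 93.3, g = 1.62:
6.436 tan²θ − 263 tanθ + (372.4) = 0.
tanθ = [263 ± √(263² − 4 × 6.436 × (372.4))] / (2 × 6.436) = (263 ± 244.1) / 12.87, giving tanθ = 1.469 or 39.39.
θ = 55.75° or 88.55°; the larger is 88.55°.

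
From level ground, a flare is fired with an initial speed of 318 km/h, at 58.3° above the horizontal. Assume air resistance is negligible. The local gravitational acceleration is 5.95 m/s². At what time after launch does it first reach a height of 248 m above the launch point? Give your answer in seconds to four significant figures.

Convert: 318 km/h = 318/3.6 = 88.33 m/s.
Resolve: vₓ = 88.33 cos 58.3° = 46.42 m/s and v_y0 = 88.33 sin 58.3° = 75.15 m/s.
Set y = v_y0 t − ½ g t² = 248: 2.975 t² − 75.15 t + 248 = 0.
t = [75.15 ± √(75.15² − 2·5.95·248)] / 5.95 = (75.15 ± 51.93) / 5.95, so t = 3.903 s or t = 21.36 s.
The first (ascending) time is 3.903 s.

3.903 s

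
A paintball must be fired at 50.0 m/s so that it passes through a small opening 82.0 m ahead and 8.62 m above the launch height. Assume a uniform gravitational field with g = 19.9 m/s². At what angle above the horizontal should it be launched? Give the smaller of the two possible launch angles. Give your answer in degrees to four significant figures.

Trajectory: y = x tanθ − g x² (1 + tan²θ)/(2v₀²). With x = 82.0, y = 8.62, v₀ = 50.0, g = 19.9:
26.76 tan²θ − 82.0 tanθ + (35.38) = 0.
tanθ = [82.0 ± √(82.0² − 4 × 26.76 × (35.38))] / (2 × 26.76) = (82.0 ± 54.19) / 53.52, giving tanθ = 0.5196 or 2.545.
θ = 27.46° or 68.55°; the smaller is 27.46°.

27.46°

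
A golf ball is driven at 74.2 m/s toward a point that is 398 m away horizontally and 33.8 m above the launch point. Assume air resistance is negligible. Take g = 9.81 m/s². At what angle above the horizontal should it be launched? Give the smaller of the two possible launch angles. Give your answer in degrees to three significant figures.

28.6°

Trajectory: y = x tanθ − g x² (1 + tan²θ)/(2v₀²). With x = 398, y = 33.8, v₀ = 74.2, g = 9.81:
141.1 tan²θ − 398 tanθ + (174.9) = 0.
tanθ = [398 ± √(398² − 4 × 141.1 × (174.9))] / (2 × 141.1) = (398 ± 244.3) / 282.2, giving tanθ = 0.5447 or 2.276.
θ = 28.58° or 66.28°; the smaller is 28.58°.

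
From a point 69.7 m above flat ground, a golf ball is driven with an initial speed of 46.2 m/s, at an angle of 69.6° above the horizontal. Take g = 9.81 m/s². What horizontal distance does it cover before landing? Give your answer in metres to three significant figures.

165 m

Resolve: vₓ = 46.20 cos 69.6° = 16.10 m/s and v_y0 = 46.20 sin 69.6° = 43.30 m/s.
Vertical motion (up positive, ground at y = 0): 4.905 t² − (43.30) t − 69.7 = 0, so t = (43.30 + √(43.30² + 2·9.81·69.7)) / 9.81 = (43.30 + 56.94) / 9.81 = 10.22 s.
Horizontal distance: R = vₓ t = 16.10 × 10.22 = 164.6 m.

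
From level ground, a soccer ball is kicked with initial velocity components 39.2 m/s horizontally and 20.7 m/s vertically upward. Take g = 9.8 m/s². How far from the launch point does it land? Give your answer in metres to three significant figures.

Time aloft: T = 2 v_y0 / g = 2 × 20.70 / 9.80 = 4.224 s.
Horizontal distance R = vₓ T = 39.20 × 4.224 = 165.6 m.

166 m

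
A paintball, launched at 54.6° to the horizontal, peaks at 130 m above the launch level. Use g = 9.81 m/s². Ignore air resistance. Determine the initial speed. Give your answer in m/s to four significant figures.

61.96 m/s

At the peak v_y = 0, so v_y0 = √(2gH) = √(2 × 9.81 × 130) = 50.50 m/s.
v_y0 = v₀ sin θ ⇒ v₀ = 50.50 / sin 54.6° = 61.96 m/s.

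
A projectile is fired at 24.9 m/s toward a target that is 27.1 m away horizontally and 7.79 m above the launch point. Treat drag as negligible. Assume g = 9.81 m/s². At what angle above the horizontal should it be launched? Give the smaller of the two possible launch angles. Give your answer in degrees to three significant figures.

29.8°

Trajectory: y = x tanθ − g x² (1 + tan²θ)/(2v₀²). With x = 27.1, y = 7.79, v₀ = 24.9, g = 9.81:
5.810 tan²θ − 27.1 tanθ + (13.60) = 0.
tanθ = [27.1 ± √(27.1² − 4 × 5.810 × (13.60))] / (2 × 5.810) = (27.1 ± 20.45) / 11.62, giving tanθ = 0.5720 or 4.092.
θ = 29.77° or 76.27°; the smaller is 29.77°.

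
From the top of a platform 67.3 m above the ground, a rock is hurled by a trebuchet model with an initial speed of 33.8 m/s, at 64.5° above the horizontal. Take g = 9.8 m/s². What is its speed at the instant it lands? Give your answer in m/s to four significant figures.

Components: vₓ = 33.80 cos 64.5° = 14.55 m/s, v_y0 = 33.80 sin 64.5° = 30.51 m/s.
The projectile lands when y = 67.3 + (30.51) t − ½·9.80·t² = 0. Positive root: t = (30.51 + √(30.51² + 2·9.80·67.3)) / 9.80 = (30.51 + 47.43) / 9.80 = 7.953 s.
Vertical velocity at impact: v_y = v_y0 − g t = 30.51 − 9.80 × 7.953 = −47.43 m/s.
Speed: |v| = √(vₓ² + v_y²) = √(14.55² + 47.43²) = 49.61 m/s.

49.61 m/s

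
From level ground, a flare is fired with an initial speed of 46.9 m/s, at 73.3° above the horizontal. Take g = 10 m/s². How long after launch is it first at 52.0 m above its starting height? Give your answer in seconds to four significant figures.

1.365 s

Resolve: vₓ = 46.90 cos 73.3° = 13.48 m/s and v_y0 = 46.90 sin 73.3° = 44.92 m/s.
Height y(t) = 44.92 t − 5.000 t² = 52.0 gives 5.000 t² − 44.92 t + 52.0 = 0.
Quadratic formula: t = (44.92 ± √977.97) / 10.0 = (44.92 ± 31.27) / 10.0 → t = 1.365 s or 7.619 s.
The first (ascending) time is 1.365 s.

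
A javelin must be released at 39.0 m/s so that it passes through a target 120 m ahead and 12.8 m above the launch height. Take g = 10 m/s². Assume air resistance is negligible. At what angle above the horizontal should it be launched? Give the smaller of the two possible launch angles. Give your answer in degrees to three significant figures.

34.5°

Trajectory: y = x tanθ − g x² (1 + tan²θ)/(2v₀²). With x = 120, y = 12.8, v₀ = 39.0, g = 10.0:
47.34 tan²θ − 120 tanθ + (60.14) = 0.
tanθ = [120 ± √(120² − 4 × 47.34 × (60.14))] / (2 × 47.34) = (120 ± 54.89) / 94.67, giving tanθ = 0.6877 or 1.847.
θ = 34.52° or 61.57°; the smaller is 34.52°.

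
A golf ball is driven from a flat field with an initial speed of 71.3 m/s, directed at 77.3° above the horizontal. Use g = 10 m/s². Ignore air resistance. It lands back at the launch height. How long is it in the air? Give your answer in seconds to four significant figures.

Resolve: vₓ = 71.30 cos 77.3° = 15.68 m/s and v_y0 = 71.30 sin 77.3° = 69.56 m/s.
Landing at launch height ⇒ T = 2 v_y0 / g = 2 × 69.56 / 10.0 = 13.91 s.

13.91 s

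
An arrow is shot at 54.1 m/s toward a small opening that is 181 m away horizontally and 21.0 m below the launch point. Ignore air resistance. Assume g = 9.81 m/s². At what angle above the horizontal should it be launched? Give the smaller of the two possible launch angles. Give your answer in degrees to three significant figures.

11.3°

Trajectory: y = x tanθ − g x² (1 + tan²θ)/(2v₀²). With x = 181, y = −21.0, v₀ = 54.1, g = 9.81:
54.90 tan²θ − 181 tanθ + (33.90) = 0.
tanθ = [181 ± √(181² − 4 × 54.90 × (33.90))] / (2 × 54.90) = (181 ± 159.1) / 109.8, giving tanθ = 0.1994 or 3.097.
θ = 11.28° or 72.11°; the smaller is 11.28°.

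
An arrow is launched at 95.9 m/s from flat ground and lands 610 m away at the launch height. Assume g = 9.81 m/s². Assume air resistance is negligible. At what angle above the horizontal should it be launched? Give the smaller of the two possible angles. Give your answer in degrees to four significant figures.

20.30°

R = v₀² sin 2θ / g gives sin 2θ = gR/v₀² = 9.81·610/95.9² = 0.6507.
2θ = 40.59° or 180° − 40.59° = 139.4°, so θ = 20.30° or 69.70°.
The smaller angle is 20.30°.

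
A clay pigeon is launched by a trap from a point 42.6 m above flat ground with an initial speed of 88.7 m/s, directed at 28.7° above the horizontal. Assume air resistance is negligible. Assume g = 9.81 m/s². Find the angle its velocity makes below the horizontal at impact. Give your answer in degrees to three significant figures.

33.5°

Components: vₓ = 88.70 cos 28.7° = 77.80 m/s, v_y0 = 88.70 sin 28.7° = 42.60 m/s.
With up positive and y = 0 at the ground: y(t) = 42.6 + (42.60) t − 4.905 t². Setting y = 0 and taking the positive root: t = [42.60 + √(42.60² + 2·9.81·42.6)] / 9.81 = (42.60 + 51.48) / 9.81 = 9.590 s.
At impact: v_y = v_y0 − g t = −51.48 m/s; vₓ = 77.80 m/s.
Angle below horizontal: arctan(|v_y|/vₓ) = arctan(51.48/77.80) = 33.49°.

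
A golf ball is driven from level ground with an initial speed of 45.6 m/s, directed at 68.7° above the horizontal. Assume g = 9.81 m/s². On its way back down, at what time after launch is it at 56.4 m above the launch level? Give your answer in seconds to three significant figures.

7.02 s

Components: vₓ = 45.60 cos 68.7° = 16.56 m/s, v_y0 = 45.60 sin 68.7° = 42.49 m/s.
Require v_y0 t − ½ g t² = 56.4, i.e. 4.905 t² − 42.49 t + 56.4 = 0.
t = [42.49 ± √(42.49² − 2·9.81·56.4)] / 9.81 = (42.49 ± 26.43) / 9.81, so t = 1.637 s or t = 7.025 s.
The descending-branch root is 7.025 s.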